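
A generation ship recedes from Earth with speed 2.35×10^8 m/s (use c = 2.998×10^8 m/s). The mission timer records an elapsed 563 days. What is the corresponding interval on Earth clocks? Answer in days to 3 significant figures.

β = v/c = 2.35×10^8 / 2.998×10^8 = 0.78386
γ = 1/√(1 − 0.78386²) = 1.6105
Time dilation: Δt = γτ₀ = 1.6105 × 563 days = 907 days

Δt ≈ 907 days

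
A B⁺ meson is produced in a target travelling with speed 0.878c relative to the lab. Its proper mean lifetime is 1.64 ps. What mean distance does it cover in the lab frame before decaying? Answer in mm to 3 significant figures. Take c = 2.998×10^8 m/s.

d ≈ 0.902 mm

γ = 1/√(1 − 0.878²) = 2.0892
Dilated lifetime: Δt = γτ₀ = 2.0892 × 1.64 ps = 3.4262 ps
d = vΔt = 0.878c × 3.4262 ps = 2.6322×10^8 m/s × 3.4262×10^-12 s = 0.902 mm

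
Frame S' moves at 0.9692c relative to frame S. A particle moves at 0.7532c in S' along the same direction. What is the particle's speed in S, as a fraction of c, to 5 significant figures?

u ≈ 0.99561c

Relativistic velocity addition: u = (u' + v)/(1 + u'v/c²)
= (0.7532 + 0.9692)/(1 + 0.7532×0.9692) = 1.7224/1.730001 = 0.99561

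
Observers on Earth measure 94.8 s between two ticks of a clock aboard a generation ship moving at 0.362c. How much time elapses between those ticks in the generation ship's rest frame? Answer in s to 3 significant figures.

γ = 1/√(1 − 0.362²) = 1.0728
Proper time: τ₀ = Δt/γ = 94.8/1.0728 = 88.4 s

τ₀ ≈ 88.4 s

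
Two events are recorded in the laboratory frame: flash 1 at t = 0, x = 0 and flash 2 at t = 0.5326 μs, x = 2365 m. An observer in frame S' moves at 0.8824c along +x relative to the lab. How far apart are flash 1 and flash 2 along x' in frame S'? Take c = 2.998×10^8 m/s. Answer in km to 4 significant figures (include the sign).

γ = 1/√(1 − 0.8824²) = 2.12540
Δx' = γ(Δx − vΔt) = 2.12540 × (2365 m − 0.8824×(2.998×10^8 m/s)×0.5326×10^-6 s)
= 2.12540 × (2224.10 m) = 4.727 km

Δx' ≈ 4.727 km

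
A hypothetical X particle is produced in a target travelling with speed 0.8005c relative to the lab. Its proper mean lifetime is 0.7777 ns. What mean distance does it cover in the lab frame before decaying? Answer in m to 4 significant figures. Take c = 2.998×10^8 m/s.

γ = 1/√(1 − 0.8005²) = 1.66852
Dilated lifetime: Δt = γτ₀ = 1.66852 × 0.7777 ns = 1.29761 ns
d = vΔt = 0.8005c × 1.29761 ns = 2.39990×10^8 m/s × 1.29761×10^-9 s = 0.3114 m

d ≈ 0.3114 m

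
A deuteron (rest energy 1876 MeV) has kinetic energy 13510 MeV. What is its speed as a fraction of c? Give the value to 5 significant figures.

β ≈ 0.99254

γ = 1 + K/(m₀c²) = 1 + 13510/1876 = 8.201493
β = √(1 − 1/γ²) = 0.99254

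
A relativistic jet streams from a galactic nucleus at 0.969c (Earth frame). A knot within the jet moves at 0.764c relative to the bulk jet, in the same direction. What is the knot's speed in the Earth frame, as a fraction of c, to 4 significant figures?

Relativistic velocity addition: u = (u' + v)/(1 + u'v/c²)
= (0.764 + 0.969)/(1 + 0.764×0.969) = 1.733/1.74032 = 0.9958

u ≈ 0.9958c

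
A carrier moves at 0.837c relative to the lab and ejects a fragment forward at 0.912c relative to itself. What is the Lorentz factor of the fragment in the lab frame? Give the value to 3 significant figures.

u_lab = (0.912 + 0.837)/(1 + 0.912×0.837) = 1.749/1.76334 = 0.991865
γ = 1/√(1 − 0.991865²) = 7.86

γ ≈ 7.86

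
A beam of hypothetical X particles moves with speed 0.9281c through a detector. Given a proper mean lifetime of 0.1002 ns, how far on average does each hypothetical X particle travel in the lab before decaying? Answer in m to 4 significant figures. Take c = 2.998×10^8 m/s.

γ = 1/√(1 − 0.9281²) = 2.68578
Dilated lifetime: Δt = γτ₀ = 2.68578 × 0.1002 ns = 0.269115 ns
d = vΔt = 0.9281c × 0.269115 ns = 2.78244×10^8 m/s × 2.69115×10^-10 s = 0.07488 m

d ≈ 0.07488 m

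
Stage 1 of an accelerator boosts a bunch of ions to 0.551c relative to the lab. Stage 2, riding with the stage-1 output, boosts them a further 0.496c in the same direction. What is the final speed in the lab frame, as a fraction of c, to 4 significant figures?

Compose boost 2: (0.496 + 0.551)/(1 + 0.496×0.551) = 1.047/1.27330 = 0.8223

u ≈ 0.8223c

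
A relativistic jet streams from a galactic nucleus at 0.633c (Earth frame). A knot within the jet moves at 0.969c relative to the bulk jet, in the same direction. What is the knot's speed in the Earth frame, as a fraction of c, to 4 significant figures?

Relativistic velocity addition: u = (u' + v)/(1 + u'v/c²)
= (0.969 + 0.633)/(1 + 0.969×0.633) = 1.602/1.61338 = 0.9929

u ≈ 0.9929c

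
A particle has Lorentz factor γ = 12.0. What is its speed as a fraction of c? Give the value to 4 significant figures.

β ≈ 0.9965

β = √(1 − 1/γ²) = √(1 − 1/12.0²) = √(0.993056) = 0.9965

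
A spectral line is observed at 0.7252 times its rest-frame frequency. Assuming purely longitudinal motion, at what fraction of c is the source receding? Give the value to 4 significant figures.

f_obs/f_src = √((1−β)/(1+β)) = 0.7252  ⇒  (1−β)/(1+β) = 0.525915
β = |1 − D²|/(1 + D²) = |1 − 0.525915|/(1 + 0.525915) = 0.3107

β ≈ 0.3107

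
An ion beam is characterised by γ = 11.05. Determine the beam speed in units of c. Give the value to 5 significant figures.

β = √(1 − 1/γ²) = √(1 − 1/11.05²) = √(0.9918102) = 0.99590

β ≈ 0.99590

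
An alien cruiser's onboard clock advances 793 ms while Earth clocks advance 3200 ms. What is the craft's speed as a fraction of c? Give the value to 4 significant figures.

β ≈ 0.9688

γ = Δt/τ₀ = 3200/793 = 4.03531
β = √(1 − 1/γ²) = √(1 − 1/4.03531²) = 0.9688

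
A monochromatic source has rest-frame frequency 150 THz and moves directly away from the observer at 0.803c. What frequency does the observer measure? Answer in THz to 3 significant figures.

f_obs ≈ 49.6 THz

Relativistic Doppler: f_obs = f_src √((1−β)/(1+β))
= 150 × √(0.19700/1.8030) = 150 × 0.33055 = 49.6 THz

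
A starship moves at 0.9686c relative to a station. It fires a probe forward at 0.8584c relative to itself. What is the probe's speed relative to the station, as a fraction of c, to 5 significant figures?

u ≈ 0.99757c

Relativistic velocity addition: u = (u' + v)/(1 + u'v/c²)
= (0.8584 + 0.9686)/(1 + 0.8584×0.9686) = 1.8270/1.831446 = 0.99757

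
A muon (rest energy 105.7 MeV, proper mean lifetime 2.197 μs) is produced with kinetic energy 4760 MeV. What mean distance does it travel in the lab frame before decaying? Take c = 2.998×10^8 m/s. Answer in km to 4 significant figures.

d ≈ 30.31 km

γ = 1 + K/(m₀c²) = 1 + 4760/105.7 = 46.0331
β = √(1 − 1/γ²) = 0.999764
Dilated lifetime: γτ₀ = 46.0331 × 2.197 μs = 101.135 μs
d = βc·γτ₀ = 0.999764 × (2.998×10^8 m/s) × 0.000101135 s = 30.31 km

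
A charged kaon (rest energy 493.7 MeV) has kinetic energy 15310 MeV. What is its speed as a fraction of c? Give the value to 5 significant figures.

γ = 1 + K/(m₀c²) = 1 + 15310/493.7 = 32.01074
β = √(1 − 1/γ²) = 0.99951

β ≈ 0.99951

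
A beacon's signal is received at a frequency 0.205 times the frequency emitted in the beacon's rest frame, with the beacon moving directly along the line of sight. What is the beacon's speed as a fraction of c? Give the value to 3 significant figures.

β ≈ 0.919

f_obs/f_src = √((1−β)/(1+β)) = 0.205  ⇒  (1−β)/(1+β) = 0.042025
β = |1 − D²|/(1 + D²) = |1 − 0.042025|/(1 + 0.042025) = 0.919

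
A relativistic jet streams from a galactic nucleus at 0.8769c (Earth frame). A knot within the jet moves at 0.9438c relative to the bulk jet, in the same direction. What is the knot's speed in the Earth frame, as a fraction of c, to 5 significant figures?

u ≈ 0.99621c

Relativistic velocity addition: u = (u' + v)/(1 + u'v/c²)
= (0.9438 + 0.8769)/(1 + 0.9438×0.8769) = 1.8207/1.827618 = 0.99621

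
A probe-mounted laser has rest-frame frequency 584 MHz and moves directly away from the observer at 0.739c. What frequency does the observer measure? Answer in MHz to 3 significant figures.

Relativistic Doppler: f_obs = f_src √((1−β)/(1+β))
= 584 × √(0.26100/1.7390) = 584 × 0.38741 = 226 MHz

f_obs ≈ 226 MHz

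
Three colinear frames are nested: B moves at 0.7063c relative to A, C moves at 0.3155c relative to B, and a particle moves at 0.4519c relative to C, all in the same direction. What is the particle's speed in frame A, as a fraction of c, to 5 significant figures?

u ≈ 0.93459c

Compose boost 2: (0.3155 + 0.7063)/(1 + 0.3155×0.7063) = 1.0218/1.222838 = 0.8355974
Compose boost 3: (0.4519 + 0.8355974)/(1 + 0.4519×0.8355974) = 1.287497/1.377606 = 0.93459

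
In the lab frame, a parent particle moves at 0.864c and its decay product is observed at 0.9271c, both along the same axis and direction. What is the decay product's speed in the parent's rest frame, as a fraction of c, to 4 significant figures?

u' ≈ 0.3171c

Inverse velocity addition: u' = (u − v)/(1 − uv/c²)
= (0.9271 − 0.864)/(1 − 0.9271×0.864) = 0.06310/0.198986 = 0.3171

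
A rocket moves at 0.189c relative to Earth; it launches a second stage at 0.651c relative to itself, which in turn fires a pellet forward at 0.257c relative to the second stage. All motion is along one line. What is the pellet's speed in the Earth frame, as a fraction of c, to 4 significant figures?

Compose boost 2: (0.651 + 0.189)/(1 + 0.651×0.189) = 0.8400/1.12304 = 0.747970
Compose boost 3: (0.257 + 0.747970)/(1 + 0.257×0.747970) = 1.00497/1.19223 = 0.8429

u ≈ 0.8429c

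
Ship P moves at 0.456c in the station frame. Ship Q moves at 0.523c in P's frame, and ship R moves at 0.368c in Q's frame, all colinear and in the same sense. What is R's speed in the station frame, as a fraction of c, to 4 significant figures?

u ≈ 0.8974c

Compose boost 2: (0.523 + 0.456)/(1 + 0.523×0.456) = 0.9790/1.23849 = 0.790480
Compose boost 3: (0.368 + 0.790480)/(1 + 0.368×0.790480) = 1.15848/1.29090 = 0.8974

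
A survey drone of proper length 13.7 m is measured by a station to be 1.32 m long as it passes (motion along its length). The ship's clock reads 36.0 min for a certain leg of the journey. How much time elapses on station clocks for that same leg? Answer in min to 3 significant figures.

Length contraction ⇒ γ = L₀/L = 13.7/1.32 = 10.379
Time dilation: Δt = γτ₀ = 10.379 × 36.0 min = 374 min

Δt ≈ 374 min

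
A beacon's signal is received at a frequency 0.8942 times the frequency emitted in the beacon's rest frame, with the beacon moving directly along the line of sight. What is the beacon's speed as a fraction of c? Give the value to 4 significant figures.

β ≈ 0.1114

f_obs/f_src = √((1−β)/(1+β)) = 0.8942  ⇒  (1−β)/(1+β) = 0.799594
β = |1 − D²|/(1 + D²) = |1 − 0.799594|/(1 + 0.799594) = 0.1114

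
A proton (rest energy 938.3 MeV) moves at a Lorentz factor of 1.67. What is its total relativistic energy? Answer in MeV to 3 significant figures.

E ≈ 1570 MeV

γ = 1.67 (given)
E = γm₀c² = 1.67 × 938.3 MeV = 1570 MeV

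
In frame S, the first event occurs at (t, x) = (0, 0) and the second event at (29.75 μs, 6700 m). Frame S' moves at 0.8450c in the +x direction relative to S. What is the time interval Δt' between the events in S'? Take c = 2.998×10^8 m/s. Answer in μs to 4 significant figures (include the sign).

γ = 1/√(1 − 0.8450²) = 1.86998
Δt' = γ(Δt − vΔx/c²) = 1.86998 × (29.75 μs − 0.8450×6700 m / (2.998×10^8 m/s))
= 1.86998 × (10.8657 μs) = 20.32 μs

Δt' ≈ 20.32 μs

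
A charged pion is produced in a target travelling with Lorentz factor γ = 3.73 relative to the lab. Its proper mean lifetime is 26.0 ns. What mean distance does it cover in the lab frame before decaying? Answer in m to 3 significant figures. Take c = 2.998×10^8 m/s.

d ≈ 28.0 m

β = √(1 − 1/γ²) = √(1 − 1/3.73²) = 0.96339
Dilated lifetime: Δt = γτ₀ = 3.73 × 26.0 ns = 96.980 ns
d = vΔt = 0.96339c × 96.980 ns = 2.8882×10^8 m/s × 9.6980×10^-8 s = 28.0 m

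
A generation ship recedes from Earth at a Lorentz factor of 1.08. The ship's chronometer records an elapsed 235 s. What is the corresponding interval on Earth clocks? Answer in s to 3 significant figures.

γ = 1.08 (given)
Time dilation: Δt = γτ₀ = 1.08 × 235 s = 254 s

Δt ≈ 254 s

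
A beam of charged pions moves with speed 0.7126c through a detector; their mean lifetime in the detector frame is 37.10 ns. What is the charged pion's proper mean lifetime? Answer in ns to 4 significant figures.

γ = 1/√(1 − 0.7126²) = 1.42537
Proper time: τ₀ = Δt/γ = 37.10/1.42537 = 26.03 ns

τ₀ ≈ 26.03 ns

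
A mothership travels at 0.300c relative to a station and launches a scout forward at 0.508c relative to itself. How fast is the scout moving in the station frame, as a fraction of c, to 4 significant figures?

u ≈ 0.7011c

Compose boost 2: (0.508 + 0.300)/(1 + 0.508×0.300) = 0.8080/1.15240 = 0.7011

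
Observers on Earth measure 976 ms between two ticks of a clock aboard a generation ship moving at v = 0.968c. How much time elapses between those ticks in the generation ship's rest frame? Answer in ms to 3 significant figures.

τ₀ ≈ 245 ms

γ = 1/√(1 − 0.968²) = 3.9849
Proper time: τ₀ = Δt/γ = 976/3.9849 = 245 ms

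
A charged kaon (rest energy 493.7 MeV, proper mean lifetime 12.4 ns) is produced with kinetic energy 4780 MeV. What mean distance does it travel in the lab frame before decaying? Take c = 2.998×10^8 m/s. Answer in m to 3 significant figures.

d ≈ 39.5 m

γ = 1 + K/(m₀c²) = 1 + 4780/493.7 = 10.682
β = √(1 − 1/γ²) = 0.99561
Dilated lifetime: γτ₀ = 10.682 × 12.4 ns = 132.46 ns
d = βc·γτ₀ = 0.99561 × (2.998×10^8 m/s) × 1.3246×10^-7 s = 39.5 m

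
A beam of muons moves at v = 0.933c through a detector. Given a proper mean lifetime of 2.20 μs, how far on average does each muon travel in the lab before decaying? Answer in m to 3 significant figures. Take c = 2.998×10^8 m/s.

γ = 1/√(1 − 0.933²) = 2.7787
Dilated lifetime: Δt = γτ₀ = 2.7787 × 2.20 μs = 6.1132 μs
d = vΔt = 0.933c × 6.1132 μs = 2.7971×10^8 m/s × 6.1132×10^-6 s = 1710 m

d ≈ 1710 m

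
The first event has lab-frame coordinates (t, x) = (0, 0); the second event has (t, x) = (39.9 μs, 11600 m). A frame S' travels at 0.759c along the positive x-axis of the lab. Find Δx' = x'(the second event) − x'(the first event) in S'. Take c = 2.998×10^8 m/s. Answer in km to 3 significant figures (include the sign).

Δx' ≈ 3.87 km

γ = 1/√(1 − 0.759²) = 1.5359
Δx' = γ(Δx − vΔt) = 1.5359 × (11600 m − 0.759×(2.998×10^8 m/s)×39.9×10^-6 s)
= 1.5359 × (2520.8 m) = 3.87 km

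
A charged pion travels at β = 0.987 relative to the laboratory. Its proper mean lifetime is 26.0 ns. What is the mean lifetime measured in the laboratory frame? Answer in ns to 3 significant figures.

γ = 1/√(1 − 0.987²) = 6.2220
Time dilation: Δt = γτ₀ = 6.2220 × 26.0 ns = 162 ns

Δt ≈ 162 ns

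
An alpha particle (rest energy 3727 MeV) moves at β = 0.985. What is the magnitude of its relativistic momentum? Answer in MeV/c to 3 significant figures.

γ = 1/√(1 − 0.985²) = 5.7953
p = γβm₀c = 5.7953 × 0.985 × 3727 MeV/c = 21300 MeV/c

p ≈ 21300 MeV/c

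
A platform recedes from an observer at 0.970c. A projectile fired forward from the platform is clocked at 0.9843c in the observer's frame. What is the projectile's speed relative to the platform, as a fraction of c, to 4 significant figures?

Inverse velocity addition: u' = (u − v)/(1 − uv/c²)
= (0.9843 − 0.970)/(1 − 0.9843×0.970) = 0.01430/0.0452290 = 0.3162

u' ≈ 0.3162c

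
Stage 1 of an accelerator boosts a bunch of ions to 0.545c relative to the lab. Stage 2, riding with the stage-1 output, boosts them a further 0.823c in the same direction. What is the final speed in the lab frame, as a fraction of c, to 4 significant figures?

Compose boost 2: (0.823 + 0.545)/(1 + 0.823×0.545) = 1.368/1.44854 = 0.9444

u ≈ 0.9444c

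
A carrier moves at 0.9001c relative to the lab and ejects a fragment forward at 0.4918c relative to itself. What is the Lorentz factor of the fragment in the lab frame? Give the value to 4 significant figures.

γ ≈ 3.803

u_lab = (0.4918 + 0.9001)/(1 + 0.4918×0.9001) = 1.3919/1.442669 = 0.9648089
γ = 1/√(1 − 0.9648089²) = 3.803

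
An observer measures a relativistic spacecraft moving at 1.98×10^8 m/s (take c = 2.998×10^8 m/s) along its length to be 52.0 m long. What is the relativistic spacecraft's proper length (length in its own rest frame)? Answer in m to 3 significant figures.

L₀ ≈ 69.3 m

β = v/c = 1.98×10^8 / 2.998×10^8 = 0.66044
γ = 1/√(1 − 0.66044²) = 1.3318
L₀ = γL = 1.3318 × 52.0 = 69.3 m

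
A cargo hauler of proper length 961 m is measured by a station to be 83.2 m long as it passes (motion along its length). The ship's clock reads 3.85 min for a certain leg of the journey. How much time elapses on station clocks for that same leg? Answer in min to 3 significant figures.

Δt ≈ 44.5 min

Length contraction ⇒ γ = L₀/L = 961/83.2 = 11.550
Time dilation: Δt = γτ₀ = 11.550 × 3.85 min = 44.5 min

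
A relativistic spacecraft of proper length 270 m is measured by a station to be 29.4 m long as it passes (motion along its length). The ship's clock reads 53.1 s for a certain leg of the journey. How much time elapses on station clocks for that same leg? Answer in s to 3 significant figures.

Length contraction ⇒ γ = L₀/L = 270/29.4 = 9.1837
Time dilation: Δt = γτ₀ = 9.1837 × 53.1 s = 488 s

Δt ≈ 488 s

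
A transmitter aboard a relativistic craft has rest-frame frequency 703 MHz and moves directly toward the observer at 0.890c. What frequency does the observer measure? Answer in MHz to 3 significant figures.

f_obs ≈ 2910 MHz

Relativistic Doppler: f_obs = f_src √((1+β)/(1−β))
= 703 × √(1.8900/0.11000) = 703 × 4.1451 = 2910 MHz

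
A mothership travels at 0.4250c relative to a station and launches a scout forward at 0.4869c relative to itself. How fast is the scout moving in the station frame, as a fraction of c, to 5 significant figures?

u ≈ 0.75555c

Compose boost 2: (0.4869 + 0.4250)/(1 + 0.4869×0.4250) = 0.91190/1.206932 = 0.75555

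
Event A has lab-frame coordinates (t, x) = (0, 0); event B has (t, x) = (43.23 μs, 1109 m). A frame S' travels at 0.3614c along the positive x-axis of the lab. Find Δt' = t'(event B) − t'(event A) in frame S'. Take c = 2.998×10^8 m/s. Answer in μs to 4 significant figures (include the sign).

γ = 1/√(1 − 0.3614²) = 1.07249
Δt' = γ(Δt − vΔx/c²) = 1.07249 × (43.23 μs − 0.3614×1109 m / (2.998×10^8 m/s))
= 1.07249 × (41.8931 μs) = 44.93 μs

Δt' ≈ 44.93 μs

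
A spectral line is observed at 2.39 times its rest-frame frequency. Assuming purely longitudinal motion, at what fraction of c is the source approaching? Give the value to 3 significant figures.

β ≈ 0.702

f_obs/f_src = √((1+β)/(1−β)) = 2.39  ⇒  (1+β)/(1−β) = 5.7121
β = |1 − D²|/(1 + D²) = |1 − 5.7121|/(1 + 5.7121) = 0.702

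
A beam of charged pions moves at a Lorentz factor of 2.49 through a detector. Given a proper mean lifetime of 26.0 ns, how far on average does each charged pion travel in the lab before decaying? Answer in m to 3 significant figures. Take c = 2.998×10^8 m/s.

d ≈ 17.8 m

β = √(1 − 1/γ²) = √(1 − 1/2.49²) = 0.91581
Dilated lifetime: Δt = γτ₀ = 2.49 × 26.0 ns = 64.740 ns
d = vΔt = 0.91581c × 64.740 ns = 2.7456×10^8 m/s × 6.4740×10^-8 s = 17.8 m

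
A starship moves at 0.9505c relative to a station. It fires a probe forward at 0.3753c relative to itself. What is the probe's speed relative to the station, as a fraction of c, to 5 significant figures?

u ≈ 0.97721c

Relativistic velocity addition: u = (u' + v)/(1 + u'v/c²)
= (0.3753 + 0.9505)/(1 + 0.3753×0.9505) = 1.3258/1.356723 = 0.97721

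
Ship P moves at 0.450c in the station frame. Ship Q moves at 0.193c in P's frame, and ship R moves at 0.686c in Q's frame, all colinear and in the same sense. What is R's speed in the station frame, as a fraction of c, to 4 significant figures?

Compose boost 2: (0.193 + 0.450)/(1 + 0.193×0.450) = 0.6430/1.08685 = 0.591618
Compose boost 3: (0.686 + 0.591618)/(1 + 0.686×0.591618) = 1.27762/1.40585 = 0.9088

u ≈ 0.9088c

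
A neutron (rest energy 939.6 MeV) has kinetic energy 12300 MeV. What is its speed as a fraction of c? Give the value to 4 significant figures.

γ = 1 + K/(m₀c²) = 1 + 12300/939.6 = 14.0907
β = √(1 − 1/γ²) = 0.9975

β ≈ 0.9975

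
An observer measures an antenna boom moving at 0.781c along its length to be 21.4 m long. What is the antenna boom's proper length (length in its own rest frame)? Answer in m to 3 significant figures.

γ = 1/√(1 − 0.781²) = 1.6012
L₀ = γL = 1.6012 × 21.4 = 34.3 m

L₀ ≈ 34.3 m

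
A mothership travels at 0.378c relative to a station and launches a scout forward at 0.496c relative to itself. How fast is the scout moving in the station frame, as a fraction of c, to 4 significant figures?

Compose boost 2: (0.496 + 0.378)/(1 + 0.496×0.378) = 0.8740/1.18749 = 0.7360

u ≈ 0.7360c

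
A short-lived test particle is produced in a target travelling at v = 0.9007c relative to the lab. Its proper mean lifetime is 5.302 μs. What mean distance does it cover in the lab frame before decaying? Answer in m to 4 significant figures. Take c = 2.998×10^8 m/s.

d ≈ 3295 m

γ = 1/√(1 − 0.9007²) = 2.30181
Dilated lifetime: Δt = γτ₀ = 2.30181 × 5.302 μs = 12.2042 μs
d = vΔt = 0.9007c × 12.2042 μs = 2.70030×10^8 m/s × 1.22042×10^-5 s = 3295 m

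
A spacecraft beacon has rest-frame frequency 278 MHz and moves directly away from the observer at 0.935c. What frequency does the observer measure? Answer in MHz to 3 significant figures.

Relativistic Doppler: f_obs = f_src √((1−β)/(1+β))
= 278 × √(0.065000/1.9350) = 278 × 0.18328 = 51.0 MHz

f_obs ≈ 51.0 MHz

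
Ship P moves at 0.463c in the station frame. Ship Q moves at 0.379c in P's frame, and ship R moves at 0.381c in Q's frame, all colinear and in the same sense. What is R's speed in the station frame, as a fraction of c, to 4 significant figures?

Compose boost 2: (0.379 + 0.463)/(1 + 0.379×0.463) = 0.8420/1.17548 = 0.716305
Compose boost 3: (0.381 + 0.716305)/(1 + 0.381×0.716305) = 1.09730/1.27291 = 0.8620

u ≈ 0.8620c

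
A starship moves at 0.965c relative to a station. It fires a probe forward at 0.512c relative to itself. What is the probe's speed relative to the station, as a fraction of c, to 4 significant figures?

Relativistic velocity addition: u = (u' + v)/(1 + u'v/c²)
= (0.512 + 0.965)/(1 + 0.512×0.965) = 1.477/1.49408 = 0.9886

u ≈ 0.9886c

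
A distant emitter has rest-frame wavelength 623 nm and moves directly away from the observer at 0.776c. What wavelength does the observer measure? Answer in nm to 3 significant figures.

Relativistic Doppler: λ_obs = λ_src √((1+β)/(1−β))
= 623 × √(1.7760/0.22400) = 623 × 2.8158 = 1750 nm

λ_obs ≈ 1750 nm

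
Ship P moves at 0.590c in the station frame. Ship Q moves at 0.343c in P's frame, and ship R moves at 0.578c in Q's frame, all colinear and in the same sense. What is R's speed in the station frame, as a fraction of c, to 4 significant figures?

u ≈ 0.9347c

Compose boost 2: (0.343 + 0.590)/(1 + 0.343×0.590) = 0.9330/1.20237 = 0.775967
Compose boost 3: (0.578 + 0.775967)/(1 + 0.578×0.775967) = 1.35397/1.44851 = 0.9347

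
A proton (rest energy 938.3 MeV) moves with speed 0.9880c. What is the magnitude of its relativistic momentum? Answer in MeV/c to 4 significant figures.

p ≈ 6002 MeV/c

γ = 1/√(1 − 0.9880²) = 6.47442
p = γβm₀c = 6.47442 × 0.9880 × 938.3 MeV/c = 6002 MeV/c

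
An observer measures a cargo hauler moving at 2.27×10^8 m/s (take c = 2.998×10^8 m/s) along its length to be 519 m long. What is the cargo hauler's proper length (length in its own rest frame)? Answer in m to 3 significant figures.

β = v/c = 2.27×10^8 / 2.998×10^8 = 0.75717
γ = 1/√(1 − 0.75717²) = 1.5309
L₀ = γL = 1.5309 × 519 = 795 m

L₀ ≈ 795 m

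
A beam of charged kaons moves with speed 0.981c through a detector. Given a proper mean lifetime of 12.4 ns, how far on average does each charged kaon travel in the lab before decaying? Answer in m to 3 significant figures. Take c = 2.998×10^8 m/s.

γ = 1/√(1 − 0.981²) = 5.1544
Dilated lifetime: Δt = γτ₀ = 5.1544 × 12.4 ns = 63.915 ns
d = vΔt = 0.981c × 63.915 ns = 2.9410×10^8 m/s × 6.3915×10^-8 s = 18.8 m

d ≈ 18.8 m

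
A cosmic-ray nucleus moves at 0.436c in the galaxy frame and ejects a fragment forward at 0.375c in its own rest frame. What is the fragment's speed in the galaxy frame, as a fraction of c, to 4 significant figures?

Compose boost 2: (0.375 + 0.436)/(1 + 0.375×0.436) = 0.8110/1.16350 = 0.6970

u ≈ 0.6970c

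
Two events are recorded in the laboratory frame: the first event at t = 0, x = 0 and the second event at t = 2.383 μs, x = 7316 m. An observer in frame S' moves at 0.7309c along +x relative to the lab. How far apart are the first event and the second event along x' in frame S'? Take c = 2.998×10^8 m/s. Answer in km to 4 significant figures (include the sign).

Δx' ≈ 9.955 km

γ = 1/√(1 − 0.7309²) = 1.46523
Δx' = γ(Δx − vΔt) = 1.46523 × (7316 m − 0.7309×(2.998×10^8 m/s)×2.383×10^-6 s)
= 1.46523 × (6793.83 m) = 9.955 km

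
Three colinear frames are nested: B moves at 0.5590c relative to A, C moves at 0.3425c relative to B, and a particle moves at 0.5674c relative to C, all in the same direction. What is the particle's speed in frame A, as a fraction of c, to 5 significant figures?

Compose boost 2: (0.3425 + 0.5590)/(1 + 0.3425×0.5590) = 0.90150/1.191458 = 0.7566363
Compose boost 3: (0.5674 + 0.7566363)/(1 + 0.5674×0.7566363) = 1.324036/1.429315 = 0.92634

u ≈ 0.92634c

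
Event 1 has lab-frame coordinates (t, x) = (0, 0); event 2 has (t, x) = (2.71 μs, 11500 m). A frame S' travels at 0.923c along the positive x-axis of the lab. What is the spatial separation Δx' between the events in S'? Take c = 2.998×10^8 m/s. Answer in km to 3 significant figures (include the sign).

γ = 1/√(1 − 0.923²) = 2.5988
Δx' = γ(Δx − vΔt) = 2.5988 × (11500 m − 0.923×(2.998×10^8 m/s)×2.71×10^-6 s)
= 2.5988 × (10750 m) = 27.9 km

Δx' ≈ 27.9 km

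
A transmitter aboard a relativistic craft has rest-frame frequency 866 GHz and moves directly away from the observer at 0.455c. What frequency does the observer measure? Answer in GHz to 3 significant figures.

f_obs ≈ 530 GHz

Relativistic Doppler: f_obs = f_src √((1−β)/(1+β))
= 866 × √(0.54500/1.4550) = 866 × 0.61202 = 530 GHz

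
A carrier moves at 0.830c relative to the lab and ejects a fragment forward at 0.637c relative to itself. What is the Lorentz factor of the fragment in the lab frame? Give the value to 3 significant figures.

u_lab = (0.637 + 0.830)/(1 + 0.637×0.830) = 1.467/1.52871 = 0.959633
γ = 1/√(1 − 0.959633²) = 3.56

γ ≈ 3.56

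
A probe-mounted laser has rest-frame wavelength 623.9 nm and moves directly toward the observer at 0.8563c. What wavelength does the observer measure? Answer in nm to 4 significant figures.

λ_obs ≈ 173.6 nm

Relativistic Doppler: λ_obs = λ_src √((1−β)/(1+β))
= 623.9 × √(0.143700/1.85630) = 623.9 × 0.278230 = 173.6 nm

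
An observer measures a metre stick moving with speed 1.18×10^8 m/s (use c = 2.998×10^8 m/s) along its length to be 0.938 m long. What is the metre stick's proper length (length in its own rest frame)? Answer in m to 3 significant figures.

β = v/c = 1.18×10^8 / 2.998×10^8 = 0.39360
γ = 1/√(1 − 0.39360²) = 1.0878
L₀ = γL = 1.0878 × 0.938 = 1.02 m

L₀ ≈ 1.02 m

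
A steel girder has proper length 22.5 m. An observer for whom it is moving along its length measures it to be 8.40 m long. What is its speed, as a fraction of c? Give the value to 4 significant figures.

γ = L₀/L = 22.5/8.40 = 2.67857
β = √(1 − 1/γ²) = 0.9277

β ≈ 0.9277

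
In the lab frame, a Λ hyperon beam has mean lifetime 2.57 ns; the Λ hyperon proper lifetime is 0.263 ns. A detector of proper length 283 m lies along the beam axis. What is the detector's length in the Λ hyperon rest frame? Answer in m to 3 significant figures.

L ≈ 29.0 m

Time dilation ⇒ γ = Δt/τ₀ = 2.57/0.263 = 9.7719
Length contraction: L = L₀/γ = 283/9.7719 = 29.0 m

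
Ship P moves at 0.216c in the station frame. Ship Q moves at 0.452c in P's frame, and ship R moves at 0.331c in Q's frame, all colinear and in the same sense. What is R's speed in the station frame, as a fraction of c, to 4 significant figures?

Compose boost 2: (0.452 + 0.216)/(1 + 0.452×0.216) = 0.6680/1.09763 = 0.608583
Compose boost 3: (0.331 + 0.608583)/(1 + 0.331×0.608583) = 0.939583/1.20144 = 0.7820

u ≈ 0.7820c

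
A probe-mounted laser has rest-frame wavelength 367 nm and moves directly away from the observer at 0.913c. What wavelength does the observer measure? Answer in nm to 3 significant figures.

λ_obs ≈ 1720 nm

Relativistic Doppler: λ_obs = λ_src √((1+β)/(1−β))
= 367 × √(1.9130/0.087000) = 367 × 4.6892 = 1720 nm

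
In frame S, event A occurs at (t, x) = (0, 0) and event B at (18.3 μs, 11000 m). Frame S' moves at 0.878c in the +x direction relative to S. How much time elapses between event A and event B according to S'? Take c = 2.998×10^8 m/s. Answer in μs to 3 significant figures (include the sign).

γ = 1/√(1 − 0.878²) = 2.0892
Δt' = γ(Δt − vΔx/c²) = 2.0892 × (18.3 μs − 0.878×11000 m / (2.998×10^8 m/s))
= 2.0892 × (-13.915 μs) = -29.1 μs

Δt' ≈ -29.1 μs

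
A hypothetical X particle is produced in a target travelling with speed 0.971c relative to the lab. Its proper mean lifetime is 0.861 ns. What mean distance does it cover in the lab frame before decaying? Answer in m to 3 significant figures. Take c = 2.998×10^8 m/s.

d ≈ 1.05 m

γ = 1/√(1 − 0.971²) = 4.1827
Dilated lifetime: Δt = γτ₀ = 4.1827 × 0.861 ns = 3.6013 ns
d = vΔt = 0.971c × 3.6013 ns = 2.9111×10^8 m/s × 3.6013×10^-9 s = 1.05 m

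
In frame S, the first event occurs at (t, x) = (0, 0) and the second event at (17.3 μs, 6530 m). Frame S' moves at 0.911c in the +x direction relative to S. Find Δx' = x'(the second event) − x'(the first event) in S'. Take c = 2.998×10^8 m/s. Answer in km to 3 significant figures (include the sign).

γ = 1/√(1 − 0.911²) = 2.4248
Δx' = γ(Δx − vΔt) = 2.4248 × (6530 m − 0.911×(2.998×10^8 m/s)×17.3×10^-6 s)
= 2.4248 × (1805.1 m) = 4.38 km

Δx' ≈ 4.38 km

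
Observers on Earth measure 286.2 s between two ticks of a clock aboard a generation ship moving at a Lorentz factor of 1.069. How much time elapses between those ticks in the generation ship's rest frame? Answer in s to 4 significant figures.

τ₀ ≈ 267.7 s

γ = 1.069 (given)
Proper time: τ₀ = Δt/γ = 286.2/1.069 = 267.7 s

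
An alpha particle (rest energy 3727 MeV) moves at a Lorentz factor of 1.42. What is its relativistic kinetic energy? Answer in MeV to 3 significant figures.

K ≈ 1570 MeV

γ = 1.42 (given)
K = (γ − 1)m₀c² = (1.42 − 1) × 3727 MeV = 0.42000 × 3727 MeV = 1570 MeV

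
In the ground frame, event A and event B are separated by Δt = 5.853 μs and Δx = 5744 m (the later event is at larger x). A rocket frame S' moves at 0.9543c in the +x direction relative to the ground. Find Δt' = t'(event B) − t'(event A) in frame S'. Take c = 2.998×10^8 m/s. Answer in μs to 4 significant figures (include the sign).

Δt' ≈ -41.60 μs

γ = 1/√(1 − 0.9543²) = 3.34616
Δt' = γ(Δt − vΔx/c²) = 3.34616 × (5.853 μs − 0.9543×5744 m / (2.998×10^8 m/s))
= 3.34616 × (-12.4309 μs) = -41.60 μs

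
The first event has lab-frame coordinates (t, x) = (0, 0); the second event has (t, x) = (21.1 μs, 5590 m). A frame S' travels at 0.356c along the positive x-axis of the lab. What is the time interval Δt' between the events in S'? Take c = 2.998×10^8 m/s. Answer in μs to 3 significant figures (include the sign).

γ = 1/√(1 − 0.356²) = 1.0701
Δt' = γ(Δt − vΔx/c²) = 1.0701 × (21.1 μs − 0.356×5590 m / (2.998×10^8 m/s))
= 1.0701 × (14.462 μs) = 15.5 μs

Δt' ≈ 15.5 μs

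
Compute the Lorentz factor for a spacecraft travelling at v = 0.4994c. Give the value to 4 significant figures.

γ ≈ 1.154

γ = 1/√(1 − β²) = 1/√(1 − 0.4994²) = 1/√(0.750600) = 1.154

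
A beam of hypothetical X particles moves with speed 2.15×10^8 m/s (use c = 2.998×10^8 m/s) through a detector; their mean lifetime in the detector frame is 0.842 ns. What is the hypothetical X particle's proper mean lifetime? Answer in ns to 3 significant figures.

β = v/c = 2.15×10^8 / 2.998×10^8 = 0.71714
γ = 1/√(1 − 0.71714²) = 1.4349
Proper time: τ₀ = Δt/γ = 0.842/1.4349 = 0.587 ns

τ₀ ≈ 0.587 ns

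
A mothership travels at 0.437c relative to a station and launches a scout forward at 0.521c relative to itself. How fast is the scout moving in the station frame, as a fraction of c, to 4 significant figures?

u ≈ 0.7803c

Compose boost 2: (0.521 + 0.437)/(1 + 0.521×0.437) = 0.9580/1.22768 = 0.7803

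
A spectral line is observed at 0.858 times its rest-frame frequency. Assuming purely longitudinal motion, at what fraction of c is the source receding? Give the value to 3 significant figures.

f_obs/f_src = √((1−β)/(1+β)) = 0.858  ⇒  (1−β)/(1+β) = 0.73616
β = |1 − D²|/(1 + D²) = |1 − 0.73616|/(1 + 0.73616) = 0.152

β ≈ 0.152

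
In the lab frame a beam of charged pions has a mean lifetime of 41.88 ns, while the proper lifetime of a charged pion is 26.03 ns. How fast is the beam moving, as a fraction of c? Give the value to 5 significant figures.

γ = Δt/τ₀ = 41.88/26.03 = 1.608913
β = √(1 − 1/γ²) = √(1 − 1/1.608913²) = 0.78338

β ≈ 0.78338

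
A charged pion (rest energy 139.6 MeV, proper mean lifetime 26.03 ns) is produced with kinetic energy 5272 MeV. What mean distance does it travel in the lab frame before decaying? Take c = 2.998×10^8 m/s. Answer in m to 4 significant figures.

γ = 1 + K/(m₀c²) = 1 + 5272/139.6 = 38.7650
β = √(1 − 1/γ²) = 0.999667
Dilated lifetime: γτ₀ = 38.7650 × 26.03 ns = 1009.05 ns
d = βc·γτ₀ = 0.999667 × (2.998×10^8 m/s) × 1.00905×10^-6 s = 302.4 m

d ≈ 302.4 m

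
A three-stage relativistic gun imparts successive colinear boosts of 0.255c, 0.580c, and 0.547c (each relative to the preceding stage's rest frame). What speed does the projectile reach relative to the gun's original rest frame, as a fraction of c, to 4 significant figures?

u ≈ 0.9117c

Compose boost 2: (0.580 + 0.255)/(1 + 0.580×0.255) = 0.8350/1.14790 = 0.727415
Compose boost 3: (0.547 + 0.727415)/(1 + 0.547×0.727415) = 1.27442/1.39790 = 0.9117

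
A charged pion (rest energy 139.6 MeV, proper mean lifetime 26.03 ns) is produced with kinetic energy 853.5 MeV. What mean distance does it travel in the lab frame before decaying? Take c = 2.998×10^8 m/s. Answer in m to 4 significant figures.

γ = 1 + K/(m₀c²) = 1 + 853.5/139.6 = 7.11390
β = √(1 − 1/γ²) = 0.990071
Dilated lifetime: γτ₀ = 7.11390 × 26.03 ns = 185.175 ns
d = βc·γτ₀ = 0.990071 × (2.998×10^8 m/s) × 1.85175×10^-7 s = 54.96 m

d ≈ 54.96 m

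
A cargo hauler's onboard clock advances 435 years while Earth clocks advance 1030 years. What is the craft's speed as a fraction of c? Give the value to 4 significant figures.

β ≈ 0.9064

γ = Δt/τ₀ = 1030/435 = 2.36782
β = √(1 − 1/γ²) = √(1 − 1/2.36782²) = 0.9064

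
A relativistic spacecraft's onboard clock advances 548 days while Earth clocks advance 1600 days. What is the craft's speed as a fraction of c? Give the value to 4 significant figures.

β ≈ 0.9395

γ = Δt/τ₀ = 1600/548 = 2.91971
β = √(1 − 1/γ²) = √(1 − 1/2.91971²) = 0.9395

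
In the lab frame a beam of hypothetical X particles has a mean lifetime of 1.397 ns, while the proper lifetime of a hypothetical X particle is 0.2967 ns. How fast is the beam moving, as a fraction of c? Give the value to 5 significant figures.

β ≈ 0.97719

γ = Δt/τ₀ = 1.397/0.2967 = 4.708460
β = √(1 − 1/γ²) = √(1 − 1/4.708460²) = 0.97719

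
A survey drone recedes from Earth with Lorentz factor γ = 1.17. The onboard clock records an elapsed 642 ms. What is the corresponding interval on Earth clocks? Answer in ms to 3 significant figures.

Δt ≈ 751 ms

γ = 1.17 (given)
Time dilation: Δt = γτ₀ = 1.17 × 642 ms = 751 ms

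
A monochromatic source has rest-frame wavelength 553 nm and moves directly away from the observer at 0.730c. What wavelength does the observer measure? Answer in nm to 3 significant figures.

Relativistic Doppler: λ_obs = λ_src √((1+β)/(1−β))
= 553 × √(1.7300/0.27000) = 553 × 2.5313 = 1400 nm

λ_obs ≈ 1400 nm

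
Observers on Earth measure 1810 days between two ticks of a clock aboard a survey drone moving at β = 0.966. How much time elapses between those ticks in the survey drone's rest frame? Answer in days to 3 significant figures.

τ₀ ≈ 468 days

γ = 1/√(1 − 0.966²) = 3.8678
Proper time: τ₀ = Δt/γ = 1810/3.8678 = 468 days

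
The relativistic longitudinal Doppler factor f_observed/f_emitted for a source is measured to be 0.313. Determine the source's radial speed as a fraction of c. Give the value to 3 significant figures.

β ≈ 0.822

f_obs/f_src = √((1−β)/(1+β)) = 0.313  ⇒  (1−β)/(1+β) = 0.097969
β = |1 − D²|/(1 + D²) = |1 − 0.097969|/(1 + 0.097969) = 0.822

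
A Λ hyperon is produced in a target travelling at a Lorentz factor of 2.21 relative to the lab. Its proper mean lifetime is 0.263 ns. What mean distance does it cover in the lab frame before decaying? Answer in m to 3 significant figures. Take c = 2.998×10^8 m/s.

β = √(1 − 1/γ²) = √(1 − 1/2.21²) = 0.89177
Dilated lifetime: Δt = γτ₀ = 2.21 × 0.263 ns = 0.58123 ns
d = vΔt = 0.89177c × 0.58123 ns = 2.6735×10^8 m/s × 5.8123×10^-10 s = 0.155 m

d ≈ 0.155 m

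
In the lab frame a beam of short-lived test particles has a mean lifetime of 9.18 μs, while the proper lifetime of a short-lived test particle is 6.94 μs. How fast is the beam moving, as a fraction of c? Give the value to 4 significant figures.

γ = Δt/τ₀ = 9.18/6.94 = 1.32277
β = √(1 − 1/γ²) = √(1 − 1/1.32277²) = 0.6546

β ≈ 0.6546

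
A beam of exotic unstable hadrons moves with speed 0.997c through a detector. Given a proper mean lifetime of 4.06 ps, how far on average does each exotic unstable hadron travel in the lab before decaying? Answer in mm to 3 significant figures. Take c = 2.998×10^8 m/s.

γ = 1/√(1 − 0.997²) = 12.920
Dilated lifetime: Δt = γτ₀ = 12.920 × 4.06 ps = 52.454 ps
d = vΔt = 0.997c × 52.454 ps = 2.9890×10^8 m/s × 5.2454×10^-11 s = 15.7 mm

d ≈ 15.7 mm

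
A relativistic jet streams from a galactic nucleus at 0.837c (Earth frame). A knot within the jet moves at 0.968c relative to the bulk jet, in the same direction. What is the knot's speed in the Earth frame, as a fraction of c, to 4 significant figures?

Relativistic velocity addition: u = (u' + v)/(1 + u'v/c²)
= (0.968 + 0.837)/(1 + 0.968×0.837) = 1.805/1.81022 = 0.9971

u ≈ 0.9971c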